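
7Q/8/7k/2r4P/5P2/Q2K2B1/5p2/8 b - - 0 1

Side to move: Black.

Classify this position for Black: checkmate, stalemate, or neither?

checkmate

Black to move; black king on h6.
In check: yes, from the white queen on h8.
King squares — g5: attacked by Pf4; h5: attacked by Qh8; g6: attacked by Ph5; g7: attacked by Qh8; h7: attacked by Qh8.
Legal moves for Black: none.
In check with no legal moves → checkmate.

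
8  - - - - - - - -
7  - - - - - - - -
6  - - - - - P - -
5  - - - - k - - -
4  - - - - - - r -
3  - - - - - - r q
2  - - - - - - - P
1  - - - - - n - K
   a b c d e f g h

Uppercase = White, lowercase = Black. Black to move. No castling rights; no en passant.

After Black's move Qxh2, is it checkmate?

After Qxh2: white king on h1; in check: yes, from the black queen on h2.
King squares — g1: attacked by Qh2; g2: attacked by Qh2; h2: attacked by Nf1.
White has no legal moves → checkmate.

yes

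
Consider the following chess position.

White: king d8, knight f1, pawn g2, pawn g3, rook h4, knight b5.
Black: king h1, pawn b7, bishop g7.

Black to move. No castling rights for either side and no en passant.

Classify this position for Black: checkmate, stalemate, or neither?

Black to move; black king on h1.
In check: yes, from the white rook on h4.
King squares — g1: available; g2: available; h2: attacked by Nf1.
Legal moves for Black: Kxg2, Kg1.
Black is in check but has 2 legal moves → neither.

neither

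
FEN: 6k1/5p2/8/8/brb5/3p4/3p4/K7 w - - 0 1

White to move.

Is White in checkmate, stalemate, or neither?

stalemate

White to move; white king on a1.
In check: no.
King squares — b1: attacked by Rb4; a2: attacked by Bc4; b2: attacked by Rb4.
Legal moves for White: none.
Not in check and no legal moves → stalemate.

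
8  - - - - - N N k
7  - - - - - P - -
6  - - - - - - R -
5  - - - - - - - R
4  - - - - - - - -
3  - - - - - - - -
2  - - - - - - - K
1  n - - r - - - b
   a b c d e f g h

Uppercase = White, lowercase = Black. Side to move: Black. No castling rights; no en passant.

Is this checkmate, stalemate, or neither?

checkmate

Black to move; black king on h8.
In check: yes, from the white rook on h5.
King squares — g7: attacked by Rg6; h7: attacked by Rh5; g8: attacked by Rg6.
Legal moves for Black: none.
In check with no legal moves → checkmate.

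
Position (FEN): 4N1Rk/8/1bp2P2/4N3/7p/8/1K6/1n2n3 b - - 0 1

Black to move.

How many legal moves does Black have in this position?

Black to move; king on h8.
In check: yes, from the white rook on g8.
Legal moves: Kxg8, Kh7.
Count: 2.

2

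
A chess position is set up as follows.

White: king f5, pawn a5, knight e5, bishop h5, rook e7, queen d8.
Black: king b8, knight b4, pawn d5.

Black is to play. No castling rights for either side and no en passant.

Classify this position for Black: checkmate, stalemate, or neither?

checkmate

Black to move; black king on b8.
In check: yes, from the white queen on d8.
King squares — a7: attacked by Re7; b7: attacked by Re7; c7: attacked by Re7; a8: attacked by Qd8; c8: attacked by Qd8.
Legal moves for Black: none.
In check with no legal moves → checkmate.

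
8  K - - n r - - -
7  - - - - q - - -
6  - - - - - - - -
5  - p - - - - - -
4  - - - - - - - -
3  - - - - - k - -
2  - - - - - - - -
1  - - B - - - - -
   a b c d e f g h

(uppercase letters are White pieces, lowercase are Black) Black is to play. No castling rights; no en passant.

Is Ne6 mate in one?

yes

After Ne6: white king on a8; in check: yes, from the black rook on e8.
King squares — a7: attacked by Qe7; b7: attacked by Qe7; b8: attacked by Re8.
White has no legal moves → checkmate.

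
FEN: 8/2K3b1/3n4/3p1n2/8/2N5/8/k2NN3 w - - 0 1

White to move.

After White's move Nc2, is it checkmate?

yes

After Nc2: black king on a1; in check: yes, from the white knight on c2.
King squares — b1: attacked by Nc3; a2: attacked by Nc3; b2: attacked by Nd1.
Black has no legal moves → checkmate.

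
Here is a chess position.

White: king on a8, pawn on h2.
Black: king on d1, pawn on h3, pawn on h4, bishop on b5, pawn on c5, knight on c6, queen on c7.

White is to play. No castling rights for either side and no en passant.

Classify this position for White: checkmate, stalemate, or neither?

White to move; white king on a8.
In check: no.
King squares — a7: attacked by Nc6; b7: attacked by Qc7; b8: attacked by Nc6.
Legal moves for White: none.
Not in check and no legal moves → stalemate.

stalemate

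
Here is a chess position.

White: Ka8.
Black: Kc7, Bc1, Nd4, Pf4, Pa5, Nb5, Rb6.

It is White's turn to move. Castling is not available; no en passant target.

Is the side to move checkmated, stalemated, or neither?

White to move; white king on a8.
In check: no.
King squares — a7: attacked by Nb5; b7: attacked by Rb6; b8: attacked by Rb6.
Legal moves for White: none.
Not in check and no legal moves → stalemate.

stalemate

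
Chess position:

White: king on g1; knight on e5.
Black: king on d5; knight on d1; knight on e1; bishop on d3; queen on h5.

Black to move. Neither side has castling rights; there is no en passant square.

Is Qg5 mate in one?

After Qg5: white king on g1; in check: yes, from the black queen on g5.
White has 3 legal replies: Kh2, Kh1, Ng4.
In check but a legal move exists → not checkmate.

no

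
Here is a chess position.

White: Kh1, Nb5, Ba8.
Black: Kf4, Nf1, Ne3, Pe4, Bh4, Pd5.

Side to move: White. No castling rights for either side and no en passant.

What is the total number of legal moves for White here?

White to move; king on h1.
In check: no.
Legal moves: Bb7, Bc6, Bxd5, Nc7, Na7, Nd6, Nd4, Nc3, Na3, Kg1.
Count: 10.

10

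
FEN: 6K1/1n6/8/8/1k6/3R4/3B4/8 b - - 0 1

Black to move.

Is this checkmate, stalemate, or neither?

Black to move; black king on b4.
In check: yes, from the white bishop on d2.
King squares — a3: attacked by Rd3; b3: attacked by Rd3; c3: attacked by Bd2; a4: available; c4: available; a5: attacked by Bd2; b5: available; c5: available.
Legal moves for Black: Kc5, Kb5, Kc4, Ka4.
Black is in check but has 4 legal moves → neither.

neither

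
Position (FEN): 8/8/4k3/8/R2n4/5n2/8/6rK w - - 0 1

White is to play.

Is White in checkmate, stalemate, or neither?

checkmate

White to move; white king on h1.
In check: yes, from the black rook on g1.
King squares — g1: attacked by Nf3; g2: attacked by Rg1; h2: attacked by Nf3.
Legal moves for White: none.
In check with no legal moves → checkmate.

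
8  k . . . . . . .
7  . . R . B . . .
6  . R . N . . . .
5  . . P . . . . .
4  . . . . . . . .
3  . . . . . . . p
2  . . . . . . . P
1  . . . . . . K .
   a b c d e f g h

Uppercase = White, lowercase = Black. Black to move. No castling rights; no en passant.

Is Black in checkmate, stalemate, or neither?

stalemate

Black to move; black king on a8.
In check: no.
King squares — a7: attacked by Rc7; b7: attacked by Rb6; b8: attacked by Rb6.
Legal moves for Black: none.
Not in check and no legal moves → stalemate.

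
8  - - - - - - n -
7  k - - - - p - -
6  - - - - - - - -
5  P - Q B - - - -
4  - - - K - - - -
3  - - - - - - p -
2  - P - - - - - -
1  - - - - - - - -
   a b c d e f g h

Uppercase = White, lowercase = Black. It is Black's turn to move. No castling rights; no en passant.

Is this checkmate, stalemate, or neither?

neither

Black to move; black king on a7.
In check: yes, from the white queen on c5.
King squares — a6: available; b6: attacked by Pa5; b7: attacked by Bd5; a8: attacked by Bd5; b8: available.
Legal moves for Black: Kb8, Ka6.
Black is in check but has 2 legal moves → neither.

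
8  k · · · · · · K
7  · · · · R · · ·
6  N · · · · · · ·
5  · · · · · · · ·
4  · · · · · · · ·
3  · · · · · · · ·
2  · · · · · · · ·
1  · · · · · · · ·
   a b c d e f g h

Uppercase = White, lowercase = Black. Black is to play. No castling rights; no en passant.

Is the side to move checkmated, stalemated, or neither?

stalemate

Black to move; black king on a8.
In check: no.
King squares — a7: attacked by Re7; b7: attacked by Re7; b8: attacked by Na6.
Legal moves for Black: none.
Not in check and no legal moves → stalemate.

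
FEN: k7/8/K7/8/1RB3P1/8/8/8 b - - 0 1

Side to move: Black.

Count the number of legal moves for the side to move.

Black to move; king on a8.
In check: no.
Legal moves: none.
Count: 0.

0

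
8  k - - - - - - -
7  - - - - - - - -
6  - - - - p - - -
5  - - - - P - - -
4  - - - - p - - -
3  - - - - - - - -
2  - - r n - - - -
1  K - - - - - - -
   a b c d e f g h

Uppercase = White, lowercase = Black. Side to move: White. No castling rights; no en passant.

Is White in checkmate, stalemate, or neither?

stalemate

White to move; white king on a1.
In check: no.
King squares — b1: attacked by Nd2; a2: attacked by Rc2; b2: attacked by Rc2.
Legal moves for White: none.
Not in check and no legal moves → stalemate.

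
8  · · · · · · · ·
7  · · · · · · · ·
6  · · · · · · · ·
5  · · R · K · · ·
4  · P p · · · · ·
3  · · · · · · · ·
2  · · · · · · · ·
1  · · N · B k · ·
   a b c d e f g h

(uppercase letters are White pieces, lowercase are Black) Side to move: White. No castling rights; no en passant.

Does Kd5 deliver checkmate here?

no

After Kd5: black king on f1; in check: no.
Black is not in check, so this cannot be checkmate.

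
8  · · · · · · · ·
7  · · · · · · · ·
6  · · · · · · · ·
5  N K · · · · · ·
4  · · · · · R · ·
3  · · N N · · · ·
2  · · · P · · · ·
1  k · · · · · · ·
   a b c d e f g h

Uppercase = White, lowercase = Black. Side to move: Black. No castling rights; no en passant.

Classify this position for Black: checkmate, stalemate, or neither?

Black to move; black king on a1.
In check: no.
King squares — b1: attacked by Nc3; a2: attacked by Nc3; b2: attacked by Nd3.
Legal moves for Black: none.
Not in check and no legal moves → stalemate.

stalemate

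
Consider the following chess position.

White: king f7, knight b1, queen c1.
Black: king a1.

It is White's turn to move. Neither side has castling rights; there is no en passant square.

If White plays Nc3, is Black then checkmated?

After Nc3: black king on a1; in check: yes, from the white queen on c1.
King squares — b1: attacked by Qc1; a2: attacked by Nc3; b2: attacked by Qc1.
Black has no legal moves → checkmate.

yes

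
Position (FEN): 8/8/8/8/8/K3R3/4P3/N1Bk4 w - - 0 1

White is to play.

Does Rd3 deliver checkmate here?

no

After Rd3: black king on d1; in check: yes, from the white rook on d3.
Black has 3 legal replies: Kxe2, Ke1, Kxc1.
In check but a legal move exists → not checkmate.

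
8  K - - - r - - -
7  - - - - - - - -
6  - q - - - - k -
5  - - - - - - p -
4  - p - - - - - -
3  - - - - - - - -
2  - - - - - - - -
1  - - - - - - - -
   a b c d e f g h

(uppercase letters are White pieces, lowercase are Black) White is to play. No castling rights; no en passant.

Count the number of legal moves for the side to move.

White to move; king on a8.
In check: yes, from the black rook on e8.
Legal moves: none.
Count: 0.

0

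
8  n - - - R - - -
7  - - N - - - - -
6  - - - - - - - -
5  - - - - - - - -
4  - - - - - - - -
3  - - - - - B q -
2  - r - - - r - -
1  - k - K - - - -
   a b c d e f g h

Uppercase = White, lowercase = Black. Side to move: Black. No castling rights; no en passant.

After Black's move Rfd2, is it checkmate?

After Rfd2: white king on d1; in check: yes, from the black rook on d2.
King squares — c1: attacked by Kb1; e1: attacked by Qg3; c2: attacked by Kb1; d2: attacked by Rb2; e2: attacked by Rd2.
White has no legal moves → checkmate.

yes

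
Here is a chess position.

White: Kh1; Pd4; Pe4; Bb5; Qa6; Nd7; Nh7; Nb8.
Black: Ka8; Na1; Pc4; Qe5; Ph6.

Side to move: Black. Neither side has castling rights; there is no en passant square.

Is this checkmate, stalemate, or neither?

checkmate

Black to move; black king on a8.
In check: yes, from the white queen on a6.
King squares — a7: attacked by Qa6; b7: attacked by Qa6; b8: attacked by Nd7.
Legal moves for Black: none.
In check with no legal moves → checkmate.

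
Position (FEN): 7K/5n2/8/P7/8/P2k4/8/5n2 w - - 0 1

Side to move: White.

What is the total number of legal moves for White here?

3

White to move; king on h8.
In check: yes, from the black knight on f7.
Legal moves: Kg8, Kh7, Kg7.
Count: 3.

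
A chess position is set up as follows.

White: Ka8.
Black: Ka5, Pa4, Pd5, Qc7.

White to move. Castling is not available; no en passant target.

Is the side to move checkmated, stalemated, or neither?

White to move; white king on a8.
In check: no.
King squares — a7: attacked by Qc7; b7: attacked by Qc7; b8: attacked by Qc7.
Legal moves for White: none.
Not in check and no legal moves → stalemate.

stalemate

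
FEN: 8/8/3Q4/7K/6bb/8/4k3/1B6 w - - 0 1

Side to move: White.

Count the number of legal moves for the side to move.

4

White to move; king on h5.
In check: yes, from the black bishop on g4.
Legal moves: Kh6, Kg6, Kxh4, Kxg4.
Count: 4.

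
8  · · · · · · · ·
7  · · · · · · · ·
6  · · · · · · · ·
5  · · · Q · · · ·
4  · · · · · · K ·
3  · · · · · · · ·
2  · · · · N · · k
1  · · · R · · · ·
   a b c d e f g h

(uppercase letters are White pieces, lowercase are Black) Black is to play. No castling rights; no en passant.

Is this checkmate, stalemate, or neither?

stalemate

Black to move; black king on h2.
In check: no.
King squares — g1: attacked by Rd1; h1: attacked by Rd1; g2: attacked by Qd5; g3: attacked by Ne2; h3: attacked by Kg4.
Legal moves for Black: none.
Not in check and no legal moves → stalemate.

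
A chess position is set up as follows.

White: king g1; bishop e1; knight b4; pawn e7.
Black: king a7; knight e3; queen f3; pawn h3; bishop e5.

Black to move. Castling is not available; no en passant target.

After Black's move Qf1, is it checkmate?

yes

After Qf1: white king on g1; in check: yes, from the black queen on f1.
King squares — f1: attacked by Ne3; h1: attacked by Qf1; f2: attacked by Qf1; g2: attacked by Qf1; h2: attacked by Be5.
White has no legal moves → checkmate.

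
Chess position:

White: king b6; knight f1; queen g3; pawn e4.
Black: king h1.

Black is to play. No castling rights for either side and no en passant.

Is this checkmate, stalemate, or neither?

Black to move; black king on h1.
In check: no.
King squares — g1: attacked by Qg3; g2: attacked by Qg3; h2: attacked by Nf1.
Legal moves for Black: none.
Not in check and no legal moves → stalemate.

stalemate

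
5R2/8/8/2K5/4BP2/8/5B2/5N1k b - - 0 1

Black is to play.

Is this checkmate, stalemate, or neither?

checkmate

Black to move; black king on h1.
In check: yes, from the white bishop on e4.
King squares — g1: attacked by Bf2; g2: attacked by Be4; h2: attacked by Nf1.
Legal moves for Black: none.
In check with no legal moves → checkmate.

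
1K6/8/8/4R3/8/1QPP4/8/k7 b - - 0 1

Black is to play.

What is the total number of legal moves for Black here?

Black to move; king on a1.
In check: no.
Legal moves: none.
Count: 0.

0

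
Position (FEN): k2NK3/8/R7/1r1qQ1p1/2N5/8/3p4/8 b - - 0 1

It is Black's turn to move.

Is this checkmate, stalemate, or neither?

checkmate

Black to move; black king on a8.
In check: yes, from the white rook on a6.
King squares — a7: attacked by Ra6; b7: attacked by Nd8; b8: attacked by Qe5.
Legal moves for Black: none.
In check with no legal moves → checkmate.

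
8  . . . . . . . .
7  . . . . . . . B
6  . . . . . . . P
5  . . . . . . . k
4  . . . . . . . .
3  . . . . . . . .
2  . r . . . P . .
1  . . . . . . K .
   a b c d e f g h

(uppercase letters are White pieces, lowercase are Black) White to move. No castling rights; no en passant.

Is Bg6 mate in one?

After Bg6: black king on h5; in check: yes, from the white bishop on g6.
Black has 5 legal replies: Kxh6, Kxg6, Kg5, Kh4, Kg4.
In check but a legal move exists → not checkmate.

no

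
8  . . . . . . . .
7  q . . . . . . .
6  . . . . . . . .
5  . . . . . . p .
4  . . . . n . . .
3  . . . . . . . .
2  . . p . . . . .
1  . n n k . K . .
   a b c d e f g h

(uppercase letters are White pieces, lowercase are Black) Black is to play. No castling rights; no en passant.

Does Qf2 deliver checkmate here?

After Qf2: white king on f1; in check: yes, from the black queen on f2.
King squares — e1: attacked by Kd1; g1: attacked by Qf2; e2: attacked by Nc1; f2: attacked by Ne4; g2: attacked by Qf2.
White has no legal moves → checkmate.

yes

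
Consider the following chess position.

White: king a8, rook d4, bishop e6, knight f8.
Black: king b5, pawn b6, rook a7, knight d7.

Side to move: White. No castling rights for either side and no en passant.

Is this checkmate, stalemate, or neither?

neither

White to move; white king on a8.
In check: yes, from the black rook on a7.
Legal moves for White: Kxa7.
White is in check but has 1 legal move → neither.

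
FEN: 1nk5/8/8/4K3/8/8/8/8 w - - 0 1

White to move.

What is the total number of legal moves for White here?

8

White to move; king on e5.
In check: no.
Legal moves: Kf6, Ke6, Kd6, Kf5, Kd5, Kf4, Ke4, Kd4.
Count: 8.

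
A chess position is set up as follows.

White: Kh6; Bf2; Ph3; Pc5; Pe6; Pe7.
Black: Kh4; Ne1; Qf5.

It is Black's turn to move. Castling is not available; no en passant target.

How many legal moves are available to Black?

Black to move; king on h4.
In check: yes, from the white bishop on f2.
Legal moves: Kxh3, Qxf2.
Count: 2.

2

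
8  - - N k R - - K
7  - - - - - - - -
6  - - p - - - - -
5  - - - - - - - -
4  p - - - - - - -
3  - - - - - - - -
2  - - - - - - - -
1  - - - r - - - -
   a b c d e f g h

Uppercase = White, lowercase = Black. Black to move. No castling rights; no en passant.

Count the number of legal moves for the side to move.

3

Black to move; king on d8.
In check: yes, from the white rook on e8.
Legal moves: Kxe8, Kd7, Kc7.
Count: 3.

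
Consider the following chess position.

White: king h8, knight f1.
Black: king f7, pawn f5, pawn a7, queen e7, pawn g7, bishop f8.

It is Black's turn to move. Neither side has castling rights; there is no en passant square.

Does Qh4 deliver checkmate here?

yes

After Qh4: white king on h8; in check: yes, from the black queen on h4.
King squares — g7: attacked by Kf7; h7: attacked by Qh4; g8: attacked by Kf7.
White has no legal moves → checkmate.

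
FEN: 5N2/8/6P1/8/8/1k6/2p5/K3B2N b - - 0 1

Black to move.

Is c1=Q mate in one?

After c1=Q: white king on a1; in check: yes, from the black queen on c1.
King squares — b1: attacked by Qc1; a2: attacked by Kb3; b2: attacked by Qc1.
White has no legal moves → checkmate.

yes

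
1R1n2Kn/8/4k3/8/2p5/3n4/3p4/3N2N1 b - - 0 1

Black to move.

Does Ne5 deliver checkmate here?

After Ne5: white king on g8; in check: no.
White is not in check, so this cannot be checkmate.

no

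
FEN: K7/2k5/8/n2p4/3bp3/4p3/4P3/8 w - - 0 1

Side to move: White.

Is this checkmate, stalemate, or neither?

White to move; white king on a8.
In check: no.
King squares — a7: attacked by Bd4; b7: attacked by Na5; b8: attacked by Kc7.
Legal moves for White: none.
Not in check and no legal moves → stalemate.

stalemate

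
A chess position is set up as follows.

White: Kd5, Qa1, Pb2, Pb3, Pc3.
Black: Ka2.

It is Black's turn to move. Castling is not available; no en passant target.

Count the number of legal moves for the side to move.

Black to move; king on a2.
In check: yes, from the white queen on a1.
Legal moves: Kxb3, Kxa1.
Count: 2.

2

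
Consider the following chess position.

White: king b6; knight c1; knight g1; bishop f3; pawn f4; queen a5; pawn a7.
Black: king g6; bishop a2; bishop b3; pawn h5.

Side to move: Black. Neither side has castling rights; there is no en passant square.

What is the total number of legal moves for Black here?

15

Black to move; king on g6.
In check: no.
Legal moves: Kh7, Kg7, Kf7, Kh6, Kf6, Bg8, Bf7, Be6, Bd5, Bc4, Ba4, Bc2, Bd1, Bb1, h4.
Count: 15.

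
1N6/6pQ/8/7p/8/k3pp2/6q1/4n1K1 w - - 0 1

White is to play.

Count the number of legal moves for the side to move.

0

White to move; king on g1.
In check: yes, from the black queen on g2.
Legal moves: none.
Count: 0.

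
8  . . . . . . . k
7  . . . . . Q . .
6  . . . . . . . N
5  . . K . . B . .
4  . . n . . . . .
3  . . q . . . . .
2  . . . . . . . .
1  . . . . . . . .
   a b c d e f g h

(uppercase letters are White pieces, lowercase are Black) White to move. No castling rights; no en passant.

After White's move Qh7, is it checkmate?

After Qh7: black king on h8; in check: yes, from the white queen on h7.
King squares — g7: attacked by Qh7; h7: attacked by Bf5; g8: attacked by Nh6.
Black has no legal moves → checkmate.

yes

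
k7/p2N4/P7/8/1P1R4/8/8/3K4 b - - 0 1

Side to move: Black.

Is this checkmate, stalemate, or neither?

Black to move; black king on a8.
In check: no.
King squares — a7: own pawn; b7: attacked by Pa6; b8: attacked by Nd7.
Legal moves for Black: none.
Not in check and no legal moves → stalemate.

stalemate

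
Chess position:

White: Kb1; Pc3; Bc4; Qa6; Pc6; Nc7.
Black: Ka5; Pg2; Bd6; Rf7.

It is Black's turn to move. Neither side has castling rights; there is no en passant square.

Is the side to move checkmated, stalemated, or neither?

checkmate

Black to move; black king on a5.
In check: yes, from the white queen on a6.
King squares — a4: attacked by Qa6; b4: attacked by Pc3; b5: attacked by Bc4; a6: attacked by Bc4; b6: attacked by Qa6.
Legal moves for Black: none.
In check with no legal moves → checkmate.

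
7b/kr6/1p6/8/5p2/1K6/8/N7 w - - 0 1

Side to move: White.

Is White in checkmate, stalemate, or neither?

neither

White to move; white king on b3.
In check: no.
Legal moves for White: Kc4, Kb4, Ka4, Ka3, Kc2, Ka2, Nc2.
White has 7 legal moves and is not in check → neither.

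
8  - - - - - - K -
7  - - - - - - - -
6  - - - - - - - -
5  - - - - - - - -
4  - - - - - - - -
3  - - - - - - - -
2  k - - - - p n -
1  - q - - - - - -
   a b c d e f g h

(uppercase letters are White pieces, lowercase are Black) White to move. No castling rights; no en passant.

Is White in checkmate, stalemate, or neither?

White to move; white king on g8.
In check: no.
Legal moves for White: Kh8, Kf8, Kg7, Kf7.
White has 4 legal moves and is not in check → neither.

neither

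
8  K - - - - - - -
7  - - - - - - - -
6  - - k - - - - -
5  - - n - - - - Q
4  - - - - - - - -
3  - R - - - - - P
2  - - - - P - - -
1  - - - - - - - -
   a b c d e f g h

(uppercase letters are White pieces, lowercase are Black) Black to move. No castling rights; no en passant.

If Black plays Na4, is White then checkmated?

After Na4: white king on a8; in check: no.
White is not in check, so this cannot be checkmate.

no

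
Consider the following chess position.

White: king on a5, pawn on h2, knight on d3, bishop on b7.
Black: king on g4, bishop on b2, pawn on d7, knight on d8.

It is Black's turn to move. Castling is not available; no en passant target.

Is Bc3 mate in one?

After Bc3: white king on a5; in check: yes, from the black bishop on c3.
White has 5 legal replies: Kb6, Ka6, Kb5, Ka4, Nb4.
In check but a legal move exists → not checkmate.

no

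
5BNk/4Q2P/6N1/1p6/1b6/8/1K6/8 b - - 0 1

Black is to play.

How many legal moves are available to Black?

Black to move; king on h8.
In check: yes, from the white knight on g6.
Legal moves: none.
Count: 0.

0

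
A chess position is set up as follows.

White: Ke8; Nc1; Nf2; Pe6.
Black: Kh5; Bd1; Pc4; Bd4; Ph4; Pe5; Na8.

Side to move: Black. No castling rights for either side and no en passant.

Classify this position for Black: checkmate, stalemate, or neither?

Black to move; black king on h5.
In check: no.
Legal moves for Black include: Nc7+, Nb6, Kh6, Kg6, Kg5, Ba7, Bb6, Bc5, Be3, Bc3, Bxf2, Bb2, Ba1, Bg4, Ba4+, Bf3, Bb3, Be2, ... (list truncated; more exist).
Black has legal moves and is not in check → neither.

neither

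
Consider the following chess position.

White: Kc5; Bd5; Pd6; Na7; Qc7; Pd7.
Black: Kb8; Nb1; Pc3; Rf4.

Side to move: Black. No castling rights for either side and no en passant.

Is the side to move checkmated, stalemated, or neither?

checkmate

Black to move; black king on b8.
In check: yes, from the white queen on c7.
King squares — a7: attacked by Qc7; b7: attacked by Bd5; c7: attacked by Pd6; a8: attacked by Bd5; c8: attacked by Na7.
Legal moves for Black: none.
In check with no legal moves → checkmate.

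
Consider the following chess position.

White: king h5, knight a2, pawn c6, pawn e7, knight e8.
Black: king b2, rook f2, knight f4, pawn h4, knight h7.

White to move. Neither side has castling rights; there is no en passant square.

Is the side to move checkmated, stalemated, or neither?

White to move; white king on h5.
In check: yes, from the black knight on f4.
King squares — g4: available; h4: available; g5: attacked by Nh7; g6: attacked by Nf4; h6: available.
Legal moves for White: Kh6, Kxh4, Kg4.
White is in check but has 3 legal moves → neither.

neither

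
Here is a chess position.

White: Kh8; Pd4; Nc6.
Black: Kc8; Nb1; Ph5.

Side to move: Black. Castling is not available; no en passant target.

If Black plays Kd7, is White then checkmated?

no

After Kd7: white king on h8; in check: no.
White is not in check, so this cannot be checkmate.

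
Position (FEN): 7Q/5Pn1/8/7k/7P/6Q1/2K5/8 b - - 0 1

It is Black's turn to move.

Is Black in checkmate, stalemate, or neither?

checkmate

Black to move; black king on h5.
In check: yes, from the white queen on h8.
King squares — g4: attacked by Qg3; h4: attacked by Qg3; g5: attacked by Qg3; g6: attacked by Qg3; h6: attacked by Qh8.
Legal moves for Black: none.
In check with no legal moves → checkmate.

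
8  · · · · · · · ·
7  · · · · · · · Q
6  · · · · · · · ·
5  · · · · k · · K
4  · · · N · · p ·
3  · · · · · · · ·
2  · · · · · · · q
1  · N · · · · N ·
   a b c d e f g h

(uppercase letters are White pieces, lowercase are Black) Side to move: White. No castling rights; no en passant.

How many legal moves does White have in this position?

4

White to move; king on h5.
In check: yes, from the black queen on h2.
Legal moves: Kg6, Kg5, Kxg4, Nh3.
Count: 4.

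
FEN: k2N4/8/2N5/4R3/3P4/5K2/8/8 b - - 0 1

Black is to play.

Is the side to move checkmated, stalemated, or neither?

Black to move; black king on a8.
In check: no.
King squares — a7: attacked by Nc6; b7: attacked by Nd8; b8: attacked by Nc6.
Legal moves for Black: none.
Not in check and no legal moves → stalemate.

stalemate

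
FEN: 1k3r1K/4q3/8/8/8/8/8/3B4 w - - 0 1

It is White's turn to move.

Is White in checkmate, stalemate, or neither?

White to move; white king on h8.
In check: yes, from the black rook on f8.
King squares — g7: attacked by Qe7; h7: attacked by Qe7; g8: attacked by Rf8.
Legal moves for White: none.
In check with no legal moves → checkmate.

checkmate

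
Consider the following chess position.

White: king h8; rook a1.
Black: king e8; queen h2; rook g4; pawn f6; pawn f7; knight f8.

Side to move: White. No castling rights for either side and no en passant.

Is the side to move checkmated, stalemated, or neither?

checkmate

White to move; white king on h8.
In check: yes, from the black queen on h2.
King squares — g7: attacked by Rg4; h7: attacked by Qh2; g8: attacked by Rg4.
Legal moves for White: none.
In check with no legal moves → checkmate.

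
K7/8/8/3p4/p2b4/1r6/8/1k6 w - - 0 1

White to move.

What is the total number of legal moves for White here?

White to move; king on a8.
In check: no.
Legal moves: none.
Count: 0.

0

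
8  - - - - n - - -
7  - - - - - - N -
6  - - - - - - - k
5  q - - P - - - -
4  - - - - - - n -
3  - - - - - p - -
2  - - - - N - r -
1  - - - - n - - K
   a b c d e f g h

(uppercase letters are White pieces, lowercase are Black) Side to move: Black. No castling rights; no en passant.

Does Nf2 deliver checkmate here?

After Nf2: white king on h1; in check: yes, from the black knight on f2.
King squares — g1: attacked by Rg2; g2: attacked by Ne1; h2: attacked by Rg2.
White has no legal moves → checkmate.

yes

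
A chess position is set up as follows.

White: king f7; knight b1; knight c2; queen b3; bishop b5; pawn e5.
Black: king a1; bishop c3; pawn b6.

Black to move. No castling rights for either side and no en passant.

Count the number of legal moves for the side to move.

Black to move; king on a1.
In check: yes, from the white knight on c2.
Legal moves: none.
Count: 0.

0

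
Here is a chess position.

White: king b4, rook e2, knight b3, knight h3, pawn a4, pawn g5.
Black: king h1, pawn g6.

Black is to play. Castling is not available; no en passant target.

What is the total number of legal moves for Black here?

0

Black to move; king on h1.
In check: no.
Legal moves: none.
Count: 0.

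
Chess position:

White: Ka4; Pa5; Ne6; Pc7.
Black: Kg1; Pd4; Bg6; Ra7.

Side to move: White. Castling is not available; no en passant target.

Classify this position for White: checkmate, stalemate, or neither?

White to move; white king on a4.
In check: no.
Legal moves for White: Nf8, Nd8, Ng7, Ng5, Nc5, Nf4, Nxd4, Kb5, Kb4, Kb3, Ka3, c8=Q, c8=R, c8=B, c8=N, a6.
White has 16 legal moves and is not in check → neither.

neither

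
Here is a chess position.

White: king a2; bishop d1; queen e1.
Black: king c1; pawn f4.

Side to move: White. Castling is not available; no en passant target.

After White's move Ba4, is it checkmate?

yes

After Ba4: black king on c1; in check: yes, from the white queen on e1.
King squares — b1: attacked by Qe1; d1: attacked by Qe1; b2: attacked by Ka2; c2: attacked by Ba4; d2: attacked by Qe1.
Black has no legal moves → checkmate.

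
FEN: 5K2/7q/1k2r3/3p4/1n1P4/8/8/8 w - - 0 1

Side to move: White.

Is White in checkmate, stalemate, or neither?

White to move; white king on f8.
In check: no.
King squares — e7: attacked by Re6; f7: attacked by Qh7; g7: attacked by Qh7; e8: attacked by Re6; g8: attacked by Qh7.
Legal moves for White: none.
Not in check and no legal moves → stalemate.

stalemate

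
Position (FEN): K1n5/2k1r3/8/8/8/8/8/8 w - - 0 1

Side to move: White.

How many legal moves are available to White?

0

White to move; king on a8.
In check: no.
Legal moves: none.
Count: 0.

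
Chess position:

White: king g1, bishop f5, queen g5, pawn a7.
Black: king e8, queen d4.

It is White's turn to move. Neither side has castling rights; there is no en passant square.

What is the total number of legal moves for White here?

White to move; king on g1.
In check: yes, from the black queen on d4.
Legal moves: Kh2, Kg2, Kh1, Kf1, Qe3+.
Count: 5.

5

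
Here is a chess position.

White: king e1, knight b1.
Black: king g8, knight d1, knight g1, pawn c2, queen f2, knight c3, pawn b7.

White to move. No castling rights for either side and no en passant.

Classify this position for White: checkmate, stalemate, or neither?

checkmate

White to move; white king on e1.
In check: yes, from the black queen on f2.
King squares — d1: attacked by Pc2; f1: attacked by Qf2; d2: attacked by Qf2; e2: attacked by Ng1; f2: attacked by Nd1.
Legal moves for White: none.
In check with no legal moves → checkmate.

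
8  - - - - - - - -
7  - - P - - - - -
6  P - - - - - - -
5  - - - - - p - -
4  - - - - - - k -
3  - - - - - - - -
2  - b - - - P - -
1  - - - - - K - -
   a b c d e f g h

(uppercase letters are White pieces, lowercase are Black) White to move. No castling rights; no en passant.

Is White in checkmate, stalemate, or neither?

neither

White to move; white king on f1.
In check: no.
Legal moves for White: Kg2, Ke2, Kg1, Ke1, c8=Q, c8=R, c8=B, c8=N, a7, f3+, f4.
White has 11 legal moves and is not in check → neither.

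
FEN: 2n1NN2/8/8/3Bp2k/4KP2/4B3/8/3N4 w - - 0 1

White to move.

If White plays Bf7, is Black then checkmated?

After Bf7: black king on h5; in check: yes, from the white bishop on f7.
Black has 3 legal replies: Kh6, Kh4, Kg4.
In check but a legal move exists → not checkmate.

no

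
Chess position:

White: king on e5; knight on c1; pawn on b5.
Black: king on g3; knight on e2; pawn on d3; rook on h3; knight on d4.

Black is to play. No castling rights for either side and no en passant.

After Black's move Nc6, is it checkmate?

After Nc6: white king on e5; in check: yes, from the black knight on c6.
White has 7 legal replies: Kf6, Ke6, Kd6, Kf5, Kd5, Ke4, bxc6.
In check but a legal move exists → not checkmate.

no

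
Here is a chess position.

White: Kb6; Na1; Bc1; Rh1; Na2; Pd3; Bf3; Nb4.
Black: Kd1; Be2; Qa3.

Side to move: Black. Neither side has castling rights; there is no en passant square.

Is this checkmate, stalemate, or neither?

Black to move; black king on d1.
In check: yes, from the white rook on h1.
King squares — c1: attacked by Rh1; e1: attacked by Rh1; c2: attacked by Na1; d2: attacked by Bc1; e2: own bishop.
Legal moves for Black: none.
In check with no legal moves → checkmate.

checkmate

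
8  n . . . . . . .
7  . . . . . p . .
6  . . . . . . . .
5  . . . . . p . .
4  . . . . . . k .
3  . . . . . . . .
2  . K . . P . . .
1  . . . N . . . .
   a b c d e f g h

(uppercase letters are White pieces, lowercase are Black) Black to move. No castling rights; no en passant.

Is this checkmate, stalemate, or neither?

Black to move; black king on g4.
In check: no.
Legal moves for Black: Nc7, Nb6, Kh5, Kg5, Kh4, Kf4, Kh3, Kg3, f6, f4.
Black has 10 legal moves and is not in check → neither.

neither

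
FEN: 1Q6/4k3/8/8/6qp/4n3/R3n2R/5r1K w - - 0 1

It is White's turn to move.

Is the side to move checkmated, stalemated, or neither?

White to move; white king on h1.
In check: yes, from the black rook on f1.
King squares — g1: attacked by Rf1; g2: attacked by Ne3; h2: own rook.
Legal moves for White: none.
In check with no legal moves → checkmate.

checkmate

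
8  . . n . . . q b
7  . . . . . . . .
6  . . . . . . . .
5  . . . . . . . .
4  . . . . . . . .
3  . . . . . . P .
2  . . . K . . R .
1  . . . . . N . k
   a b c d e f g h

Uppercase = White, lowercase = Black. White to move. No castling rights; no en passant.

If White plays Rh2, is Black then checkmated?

After Rh2: black king on h1; in check: yes, from the white rook on h2.
Black has 1 legal reply: Kg1.
In check but a legal move exists → not checkmate.

no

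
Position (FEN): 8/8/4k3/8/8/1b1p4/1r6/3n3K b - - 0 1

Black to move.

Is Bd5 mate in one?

no

After Bd5: white king on h1; in check: yes, from the black bishop on d5.
White has 1 legal reply: Kg1.
In check but a legal move exists → not checkmate.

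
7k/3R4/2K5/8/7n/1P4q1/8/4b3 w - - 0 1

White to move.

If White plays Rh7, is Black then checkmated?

After Rh7: black king on h8; in check: yes, from the white rook on h7.
Black has 2 legal replies: Kg8, Kxh7.
In check but a legal move exists → not checkmate.

no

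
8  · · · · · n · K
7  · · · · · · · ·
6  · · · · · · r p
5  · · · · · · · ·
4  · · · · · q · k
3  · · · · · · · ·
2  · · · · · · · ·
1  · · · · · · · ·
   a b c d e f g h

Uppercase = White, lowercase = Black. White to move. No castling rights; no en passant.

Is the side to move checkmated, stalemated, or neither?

White to move; white king on h8.
In check: no.
King squares — g7: attacked by Rg6; h7: attacked by Nf8; g8: attacked by Rg6.
Legal moves for White: none.
Not in check and no legal moves → stalemate.

stalemate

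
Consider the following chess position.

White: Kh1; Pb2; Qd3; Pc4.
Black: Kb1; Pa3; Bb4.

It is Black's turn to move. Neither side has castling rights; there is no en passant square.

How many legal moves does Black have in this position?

4

Black to move; king on b1.
In check: yes, from the white queen on d3.
Legal moves: Kxb2, Ka2, Kc1, Ka1.
Count: 4.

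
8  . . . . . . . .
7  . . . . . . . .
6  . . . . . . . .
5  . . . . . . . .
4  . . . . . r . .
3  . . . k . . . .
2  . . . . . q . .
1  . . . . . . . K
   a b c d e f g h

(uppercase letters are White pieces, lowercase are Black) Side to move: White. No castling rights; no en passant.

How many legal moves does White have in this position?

0

White to move; king on h1.
In check: no.
Legal moves: none.
Count: 0.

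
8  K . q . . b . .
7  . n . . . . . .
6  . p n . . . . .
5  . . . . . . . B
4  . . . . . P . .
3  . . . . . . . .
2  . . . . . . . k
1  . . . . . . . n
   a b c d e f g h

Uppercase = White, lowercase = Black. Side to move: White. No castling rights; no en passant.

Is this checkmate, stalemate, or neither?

White to move; white king on a8.
In check: yes, from the black queen on c8.
King squares — a7: attacked by Nc6; b7: attacked by Qc8; b8: attacked by Nc6.
Legal moves for White: none.
In check with no legal moves → checkmate.

checkmate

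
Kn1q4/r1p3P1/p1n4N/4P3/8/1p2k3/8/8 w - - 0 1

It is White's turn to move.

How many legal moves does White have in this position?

0

White to move; king on a8.
In check: yes, from the black rook on a7.
Legal moves: none.
Count: 0.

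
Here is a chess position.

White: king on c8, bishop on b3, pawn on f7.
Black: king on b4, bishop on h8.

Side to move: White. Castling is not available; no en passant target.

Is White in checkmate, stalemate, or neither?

White to move; white king on c8.
In check: no.
Legal moves for White: Kd8, Kb8, Kd7, Kc7, Kb7, Be6, Bd5, Bc4, Ba4, Bc2, Ba2, Bd1, f8=Q+, f8=R, f8=B+, f8=N.
White has 16 legal moves and is not in check → neither.

neither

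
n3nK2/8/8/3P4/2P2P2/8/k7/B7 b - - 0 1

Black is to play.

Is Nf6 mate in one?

After Nf6: white king on f8; in check: no.
White is not in check, so this cannot be checkmate.

no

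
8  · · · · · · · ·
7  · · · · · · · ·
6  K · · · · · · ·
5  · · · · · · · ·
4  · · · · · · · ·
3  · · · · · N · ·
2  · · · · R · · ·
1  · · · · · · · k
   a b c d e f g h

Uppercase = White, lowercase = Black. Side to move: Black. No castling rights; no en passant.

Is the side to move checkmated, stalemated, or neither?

stalemate

Black to move; black king on h1.
In check: no.
King squares — g1: attacked by Nf3; g2: attacked by Re2; h2: attacked by Re2.
Legal moves for Black: none.
Not in check and no legal moves → stalemate.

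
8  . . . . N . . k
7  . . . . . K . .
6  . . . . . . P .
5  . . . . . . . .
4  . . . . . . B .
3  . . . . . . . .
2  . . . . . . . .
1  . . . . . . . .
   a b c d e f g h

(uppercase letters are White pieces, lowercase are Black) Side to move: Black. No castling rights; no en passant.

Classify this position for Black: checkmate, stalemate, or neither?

stalemate

Black to move; black king on h8.
In check: no.
King squares — g7: attacked by Kf7; h7: attacked by Pg6; g8: attacked by Kf7.
Legal moves for Black: none.
Not in check and no legal moves → stalemate.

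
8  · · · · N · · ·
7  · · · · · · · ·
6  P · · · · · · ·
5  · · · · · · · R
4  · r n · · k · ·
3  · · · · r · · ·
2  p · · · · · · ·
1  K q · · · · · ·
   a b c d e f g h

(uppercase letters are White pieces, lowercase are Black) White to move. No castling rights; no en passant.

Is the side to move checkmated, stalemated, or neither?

checkmate

White to move; white king on a1.
In check: yes, from the black queen on b1.
King squares — b1: attacked by Pa2; a2: attacked by Qb1; b2: attacked by Qb1.
Legal moves for White: none.
In check with no legal moves → checkmate.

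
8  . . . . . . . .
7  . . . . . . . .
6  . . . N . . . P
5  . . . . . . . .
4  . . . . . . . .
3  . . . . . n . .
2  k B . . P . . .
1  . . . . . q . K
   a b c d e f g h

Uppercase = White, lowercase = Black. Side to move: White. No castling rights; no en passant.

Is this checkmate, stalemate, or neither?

White to move; white king on h1.
In check: yes, from the black queen on f1.
King squares — g1: attacked by Qf1; g2: attacked by Qf1; h2: attacked by Nf3.
Legal moves for White: none.
In check with no legal moves → checkmate.

checkmate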